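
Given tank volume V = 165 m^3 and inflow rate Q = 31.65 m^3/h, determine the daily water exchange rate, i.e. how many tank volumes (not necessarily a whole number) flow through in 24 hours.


Daily flow volume = 31.65 m^3/h * 24 h = 759.6 m^3/day
Exchanges = daily flow / tank volume = 759.6 / 165 = 4.60364 exchanges/day

4.60364 exchanges/day


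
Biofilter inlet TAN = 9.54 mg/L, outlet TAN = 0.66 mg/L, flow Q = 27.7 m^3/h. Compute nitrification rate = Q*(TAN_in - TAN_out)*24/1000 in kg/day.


Concentration drop: TAN_in - TAN_out = 9.54 - 0.66 = 8.88 mg/L
Hourly TAN removed = Q * dTAN = 27.7 m^3/h * 8.88 mg/L = 245.976 g/h  (m^3/h * mg/L = g/h)
Daily TAN removed = 245.976 * 24 = 5903.424 g/day
Convert to kg/day: 5903.424 / 1000 = 5.903424 kg/day

5.903424 kg/day


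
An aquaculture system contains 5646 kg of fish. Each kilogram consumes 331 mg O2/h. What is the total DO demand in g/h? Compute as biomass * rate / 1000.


Total O2 consumption (mg/h) = 5646 kg * 331 mg/(kg*h) = 1868826 mg/h
Convert to g/h: 1868826 / 1000 = 1868.826 g/h

1868.826 g/h


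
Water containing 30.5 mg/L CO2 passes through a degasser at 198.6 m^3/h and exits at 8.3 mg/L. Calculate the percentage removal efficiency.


CO2_out / CO2_in = 8.3 / 30.5 = 0.27213115
Fraction remaining = 0.27213115
efficiency = (1 - 0.27213115) * 100 = 72.7869 %

72.7869 %


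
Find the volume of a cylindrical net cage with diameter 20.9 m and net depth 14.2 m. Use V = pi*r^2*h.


r = d/2 = 20.9/2 = 10.45 m
Base area = pi*r^2 = pi*10.45^2 = 343.06977 m^2
Volume = 343.06977 * 14.2 = 4871.59 m^3

4871.59 m^3


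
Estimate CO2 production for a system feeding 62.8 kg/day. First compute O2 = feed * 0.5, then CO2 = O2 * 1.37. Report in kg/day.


O2 = 62.8 * 0.5 = 31.4
CO2 = 31.4 * 1.37 = 43.018

43.018 kg/day


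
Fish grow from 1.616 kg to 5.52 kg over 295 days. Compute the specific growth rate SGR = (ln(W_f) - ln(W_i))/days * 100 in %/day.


ln(W_f) = ln(5.52) = 1.7083779
ln(W_i) = ln(1.616) = 0.47995396
ln(W_f) - ln(W_i) = 1.7083779 - 0.47995396 = 1.2284239
SGR = 1.2284239 / 295 * 100 = 0.416415 %/day

0.416415 %/day


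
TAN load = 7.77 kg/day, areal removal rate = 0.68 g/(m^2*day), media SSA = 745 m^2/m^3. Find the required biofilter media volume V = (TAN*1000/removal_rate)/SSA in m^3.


A = 7.77*1000 / 0.68 = 11426.471 m^2
V = 11426.471 / 745 = 15.3375

15.3375 m^3


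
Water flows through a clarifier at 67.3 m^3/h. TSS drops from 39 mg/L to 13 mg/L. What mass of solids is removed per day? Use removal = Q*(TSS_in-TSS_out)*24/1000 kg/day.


Concentration drop: TSS_in - TSS_out = 39 - 13 = 26 mg/L
Hourly solids removed = Q * dTSS = 67.3 m^3/h * 26 mg/L = 1749.8 g/h  (m^3/h * mg/L = g/h)
Daily solids removed = 1749.8 * 24 = 41995.2 g/day
Convert g to kg: 41995.2 / 1000 = 41.9952 kg/day

41.9952 kg/day


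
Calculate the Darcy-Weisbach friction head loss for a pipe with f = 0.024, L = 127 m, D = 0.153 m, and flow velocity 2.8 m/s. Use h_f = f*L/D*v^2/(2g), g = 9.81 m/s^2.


v^2 = 2.8^2 = 7.84 m^2/s^2
L/D = 127/0.153 = 830.06536
h_f = f*(L/D)*v^2/(2g) = 0.024 * 830.06536 * 7.84 / 19.62 = 7.9605 m

7.9605 m


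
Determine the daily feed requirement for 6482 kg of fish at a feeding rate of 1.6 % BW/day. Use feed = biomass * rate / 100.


Feeding rate fraction = 1.6% / 100 = 0.016
Daily feed = 6482 kg * 0.016 = 103.712 kg/day

103.712 kg/day


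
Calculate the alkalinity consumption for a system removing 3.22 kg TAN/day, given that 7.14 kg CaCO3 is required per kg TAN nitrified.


Alkalinity factor: 7.14 kg CaCO3 consumed per kg TAN nitrified
alk = 3.22 kg TAN * 7.14 = 22.9908 kg CaCO3/day

22.9908 kg CaCO3/day


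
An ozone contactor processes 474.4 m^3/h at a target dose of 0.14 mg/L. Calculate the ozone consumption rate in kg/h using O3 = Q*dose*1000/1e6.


O3 demand (mg/h) = Q * dose * 1000 = 474.4 * 0.14 * 1000 = 66416 mg/h
Convert mg to kg: 66416 / 1e6 = 0.066416 kg/h

0.066416 kg/h


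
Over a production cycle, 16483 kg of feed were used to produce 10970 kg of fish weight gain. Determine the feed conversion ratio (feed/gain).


FCR = feed consumed / weight gained
FCR = 16483 kg / 10970 kg = 1.50255

1.50255


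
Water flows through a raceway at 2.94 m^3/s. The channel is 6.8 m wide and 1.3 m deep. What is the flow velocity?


Cross-sectional area = W * d = 6.8 * 1.3 = 8.84 m^2
Velocity = Q / A = 2.94 / 8.84 = 0.332579 m/s

0.332579 m/s


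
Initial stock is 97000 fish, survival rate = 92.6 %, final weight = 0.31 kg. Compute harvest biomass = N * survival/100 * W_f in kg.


Survivors = 97000 * 92.6/100 = 89822 fish
Harvest biomass = survivors * W_f = 89822 * 0.31 = 27844.82 kg

27844.82 kg


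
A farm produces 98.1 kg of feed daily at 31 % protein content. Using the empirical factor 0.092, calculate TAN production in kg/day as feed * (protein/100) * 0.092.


Protein in feed = 98.1 * 31/100 = 30.411 kg/day
TAN = protein * 0.092 = 30.411 * 0.092 = 2.797812 kg/day

2.797812 kg/day


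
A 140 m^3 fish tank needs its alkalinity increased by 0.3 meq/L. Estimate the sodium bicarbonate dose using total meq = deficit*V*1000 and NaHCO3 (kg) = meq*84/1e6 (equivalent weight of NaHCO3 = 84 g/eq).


Tank volume in L = 140 m^3 * 1000 = 140000 L
Total meq required = 0.3 meq/L * 140000 L = 42000 meq
NaHCO3 mass = 42000 meq * 84 mg/meq / 1e6 = 3.528 kg

3.528 kg


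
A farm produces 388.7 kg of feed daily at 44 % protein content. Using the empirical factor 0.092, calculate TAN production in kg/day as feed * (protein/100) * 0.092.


Protein in feed = 388.7 * 44/100 = 171.028 kg/day
TAN = protein * 0.092 = 171.028 * 0.092 = 15.734576 kg/day

15.734576 kg/day


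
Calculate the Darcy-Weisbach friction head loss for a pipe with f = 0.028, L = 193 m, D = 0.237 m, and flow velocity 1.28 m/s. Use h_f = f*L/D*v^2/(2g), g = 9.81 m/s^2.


v^2 = 1.28^2 = 1.6384 m^2/s^2
L/D = 193/0.237 = 814.34599
h_f = f*(L/D)*v^2/(2g) = 0.028 * 814.34599 * 1.6384 / 19.62 = 1.90409 m

1.90409 m


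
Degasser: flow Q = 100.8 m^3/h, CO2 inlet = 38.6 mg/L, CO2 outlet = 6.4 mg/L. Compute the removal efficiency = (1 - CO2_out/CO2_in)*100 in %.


CO2_out / CO2_in = 6.4 / 38.6 = 0.16580311
Fraction remaining = 0.16580311
efficiency = (1 - 0.16580311) * 100 = 83.4197 %

83.4197 %


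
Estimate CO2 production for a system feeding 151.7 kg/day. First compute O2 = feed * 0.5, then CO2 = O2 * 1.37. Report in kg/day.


O2 = 151.7 * 0.5 = 75.85
CO2 = 75.85 * 1.37 = 103.9145

103.9145 kg/day


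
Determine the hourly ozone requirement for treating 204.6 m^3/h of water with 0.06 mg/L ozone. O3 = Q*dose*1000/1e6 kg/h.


O3 demand (mg/h) = Q * dose * 1000 = 204.6 * 0.06 * 1000 = 12276 mg/h
Convert mg to kg: 12276 / 1e6 = 0.012276 kg/h

0.012276 kg/h


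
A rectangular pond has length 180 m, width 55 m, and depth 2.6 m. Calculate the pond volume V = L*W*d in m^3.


Base area = L * W = 180 * 55 = 9900 m^2
Volume = area * depth = 9900 * 2.6 = 25740 m^3

25740 m^3


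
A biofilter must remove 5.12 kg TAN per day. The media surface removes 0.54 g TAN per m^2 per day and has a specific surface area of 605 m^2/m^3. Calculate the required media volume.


A = 5.12*1000 / 0.54 = 9481.4815 m^2
V = 9481.4815 / 605 = 15.6719

15.6719 m^3


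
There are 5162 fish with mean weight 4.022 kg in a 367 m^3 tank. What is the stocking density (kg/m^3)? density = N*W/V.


Total biomass = 5162 fish * 4.022 kg = 20761.564 kg
Density = total biomass / volume = 20761.564 / 367 = 56.571 kg/m^3

56.571 kg/m^3


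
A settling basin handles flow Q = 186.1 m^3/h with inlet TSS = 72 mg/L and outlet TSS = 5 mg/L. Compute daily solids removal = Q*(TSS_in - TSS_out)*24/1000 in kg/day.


Concentration drop: TSS_in - TSS_out = 72 - 5 = 67 mg/L
Hourly solids removed = Q * dTSS = 186.1 m^3/h * 67 mg/L = 12468.7 g/h  (m^3/h * mg/L = g/h)
Daily solids removed = 12468.7 * 24 = 299248.8 g/day
Convert g to kg: 299248.8 / 1000 = 299.2488 kg/day

299.2488 kg/day


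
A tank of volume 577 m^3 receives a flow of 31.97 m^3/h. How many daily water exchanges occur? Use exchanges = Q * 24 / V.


Daily flow volume = 31.97 m^3/h * 24 h = 767.28 m^3/day
Exchanges = daily flow / tank volume = 767.28 / 577 = 1.32977 exchanges/day

1.32977 exchanges/day


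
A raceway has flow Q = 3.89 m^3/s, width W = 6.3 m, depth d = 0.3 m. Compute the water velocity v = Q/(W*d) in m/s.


Cross-sectional area = W * d = 6.3 * 0.3 = 1.89 m^2
Velocity = Q / A = 3.89 / 1.89 = 2.0582 m/s

2.0582 m/s


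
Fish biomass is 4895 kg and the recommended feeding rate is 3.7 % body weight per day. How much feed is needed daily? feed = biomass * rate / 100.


Feeding rate fraction = 3.7% / 100 = 0.037
Daily feed = 4895 kg * 0.037 = 181.115 kg/day

181.115 kg/day


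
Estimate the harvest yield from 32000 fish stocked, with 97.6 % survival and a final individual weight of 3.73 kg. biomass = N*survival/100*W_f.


Survivors = 32000 * 97.6/100 = 31232 fish
Harvest biomass = survivors * W_f = 31232 * 3.73 = 116495.36 kg

116495.36 kg


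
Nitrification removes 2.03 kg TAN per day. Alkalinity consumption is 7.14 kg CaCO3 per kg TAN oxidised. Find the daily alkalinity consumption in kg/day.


Alkalinity factor: 7.14 kg CaCO3 consumed per kg TAN nitrified
alk = 2.03 kg TAN * 7.14 = 14.4942 kg CaCO3/day

14.4942 kg CaCO3/day


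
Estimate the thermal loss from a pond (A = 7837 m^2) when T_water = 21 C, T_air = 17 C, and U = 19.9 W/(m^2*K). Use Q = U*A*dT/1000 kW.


Temperature difference dT = 21 - 17 = 4 K
Heat loss (W) = U * A * dT = 19.9 * 7837 * 4 = 623825.2 W
Convert to kW: 623825.2 / 1000 = 623.8252 kW

623.8252 kW


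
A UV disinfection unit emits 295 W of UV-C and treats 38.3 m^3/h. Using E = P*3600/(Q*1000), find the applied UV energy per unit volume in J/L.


Energy delivered per hour = 295 W * 3600 s = 1062000 J/h
Volume treated per hour = 38.3 m^3/h * 1000 = 38300 L/h
dose = 1062000 / 38300 = 27.7285 J/L

27.7285 J/L


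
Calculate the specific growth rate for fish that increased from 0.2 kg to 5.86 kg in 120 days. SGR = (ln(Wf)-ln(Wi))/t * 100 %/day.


ln(W_f) = ln(5.86) = 1.7681496
ln(W_i) = ln(0.2) = -1.6094379
ln(W_f) - ln(W_i) = 1.7681496 - -1.6094379 = 3.3775875
SGR = 3.3775875 / 120 * 100 = 2.81466 %/day

2.81466 %/day


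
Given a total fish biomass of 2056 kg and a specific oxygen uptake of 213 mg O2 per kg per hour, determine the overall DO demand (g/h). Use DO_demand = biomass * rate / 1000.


Total O2 consumption (mg/h) = 2056 kg * 213 mg/(kg*h) = 437928 mg/h
Convert to g/h: 437928 / 1000 = 437.928 g/h

437.928 g/h


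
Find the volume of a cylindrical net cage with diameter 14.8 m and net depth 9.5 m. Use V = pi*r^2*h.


r = d/2 = 14.8/2 = 7.4 m
Base area = pi*r^2 = pi*7.4^2 = 172.03361 m^2
Volume = 172.03361 * 9.5 = 1634.32 m^3

1634.32 m^3


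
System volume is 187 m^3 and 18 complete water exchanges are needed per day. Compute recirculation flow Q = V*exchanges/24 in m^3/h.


Daily recirculation volume = 187 m^3 * 18 = 3366 m^3/day
Flow rate Q = daily volume / 24 h = 3366 / 24 = 140.25 m^3/h

140.25 m^3/h


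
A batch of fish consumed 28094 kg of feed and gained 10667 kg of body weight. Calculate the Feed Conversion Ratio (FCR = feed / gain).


FCR = feed consumed / weight gained
FCR = 28094 kg / 10667 kg = 2.63373

2.63373


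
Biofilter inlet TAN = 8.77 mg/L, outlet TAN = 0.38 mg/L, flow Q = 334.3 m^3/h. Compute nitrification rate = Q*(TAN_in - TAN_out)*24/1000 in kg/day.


Concentration drop: TAN_in - TAN_out = 8.77 - 0.38 = 8.39 mg/L
Hourly TAN removed = Q * dTAN = 334.3 m^3/h * 8.39 mg/L = 2804.777 g/h  (m^3/h * mg/L = g/h)
Daily TAN removed = 2804.777 * 24 = 67314.648 g/day
Convert to kg/day: 67314.648 / 1000 = 67.314648 kg/day

67.314648 kg/day


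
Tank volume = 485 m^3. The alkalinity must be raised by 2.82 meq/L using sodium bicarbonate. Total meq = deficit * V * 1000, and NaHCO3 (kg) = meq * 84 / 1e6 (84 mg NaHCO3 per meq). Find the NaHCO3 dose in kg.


Tank volume in L = 485 m^3 * 1000 = 485000 L
Total meq required = 2.82 meq/L * 485000 L = 1367700 meq
NaHCO3 mass = 1367700 meq * 84 mg/meq / 1e6 = 114.887 kg

114.887 kg


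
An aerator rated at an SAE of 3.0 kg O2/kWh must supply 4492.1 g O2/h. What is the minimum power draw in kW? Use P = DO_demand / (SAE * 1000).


SAE in g O2/kWh = 3.0 * 1000 = 3000 g/kWh
P = DO_demand / SAE_g = 4492.1 / 3000 = 1.49737 kW

1.49737 kW


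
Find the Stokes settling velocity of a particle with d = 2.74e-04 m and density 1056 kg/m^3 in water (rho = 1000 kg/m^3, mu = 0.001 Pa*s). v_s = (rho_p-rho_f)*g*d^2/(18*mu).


Density difference: rho_p - rho_f = 1056 - 1000 = 56 kg/m^3
d^2 = (2.74e-04)^2 = 7.5076e-08 m^2
Numerator = (rho_p - rho_f) * g * d^2 = 56 * 9.81 * 7.5076e-08 = 4.1243751e-05
Denominator = 18 * mu = 18 * 0.001 = 0.018
v_s = 4.1243751e-05 / 0.018 = 0.00229132 m/s
Check: Re = rho_f * v_s * d / mu = 1000 * 0.00229132 * 2.74e-04 / 0.001 = 0.628 < 1, so Stokes' law applies.

0.00229132 m/s


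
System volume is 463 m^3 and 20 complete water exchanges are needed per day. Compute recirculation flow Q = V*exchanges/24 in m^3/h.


Daily recirculation volume = 463 m^3 * 20 = 9260 m^3/day
Flow rate Q = daily volume / 24 h = 9260 / 24 = 385.833 m^3/h

385.833 m^3/h


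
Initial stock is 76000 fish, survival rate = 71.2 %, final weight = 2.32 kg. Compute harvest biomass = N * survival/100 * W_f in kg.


Survivors = 76000 * 71.2/100 = 54112 fish
Harvest biomass = survivors * W_f = 54112 * 2.32 = 125539.84 kg

125539.84 kg


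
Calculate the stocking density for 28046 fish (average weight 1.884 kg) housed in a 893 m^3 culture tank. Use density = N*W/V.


Total biomass = 28046 fish * 1.884 kg = 52838.664 kg
Density = total biomass / volume = 52838.664 / 893 = 59.1698 kg/m^3

59.1698 kg/m^3


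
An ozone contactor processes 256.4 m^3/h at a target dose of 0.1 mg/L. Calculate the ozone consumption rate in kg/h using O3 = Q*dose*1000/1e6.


O3 demand (mg/h) = Q * dose * 1000 = 256.4 * 0.1 * 1000 = 25640 mg/h
Convert mg to kg: 25640 / 1e6 = 0.02564 kg/h

0.02564 kg/h


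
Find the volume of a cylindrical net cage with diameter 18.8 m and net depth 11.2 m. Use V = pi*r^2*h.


r = d/2 = 18.8/2 = 9.4 m
Base area = pi*r^2 = pi*9.4^2 = 277.59113 m^2
Volume = 277.59113 * 11.2 = 3109.02 m^3

3109.02 m^3


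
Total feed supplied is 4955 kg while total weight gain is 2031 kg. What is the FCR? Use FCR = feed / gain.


FCR = feed consumed / weight gained
FCR = 4955 kg / 2031 kg = 2.43968

2.43968


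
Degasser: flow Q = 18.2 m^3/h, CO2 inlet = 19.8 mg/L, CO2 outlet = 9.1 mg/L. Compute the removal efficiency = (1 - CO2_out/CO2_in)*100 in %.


CO2_out / CO2_in = 9.1 / 19.8 = 0.45959596
Fraction remaining = 0.45959596
efficiency = (1 - 0.45959596) * 100 = 54.0404 %

54.0404 %


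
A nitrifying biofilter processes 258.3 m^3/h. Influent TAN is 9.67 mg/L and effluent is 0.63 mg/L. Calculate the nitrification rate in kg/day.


Concentration drop: TAN_in - TAN_out = 9.67 - 0.63 = 9.04 mg/L
Hourly TAN removed = Q * dTAN = 258.3 m^3/h * 9.04 mg/L = 2335.032 g/h  (m^3/h * mg/L = g/h)
Daily TAN removed = 2335.032 * 24 = 56040.768 g/day
Convert to kg/day: 56040.768 / 1000 = 56.040768 kg/day

56.040768 kg/day


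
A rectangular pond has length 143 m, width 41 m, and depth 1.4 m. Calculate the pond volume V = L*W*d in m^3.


Base area = L * W = 143 * 41 = 5863 m^2
Volume = area * depth = 5863 * 1.4 = 8208.2 m^3

8208.2 m^3


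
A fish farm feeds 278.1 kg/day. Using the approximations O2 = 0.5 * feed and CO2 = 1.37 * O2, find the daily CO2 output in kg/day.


O2 = 278.1 * 0.5 = 139.05
CO2 = 139.05 * 1.37 = 190.4985

190.4985 kg/day


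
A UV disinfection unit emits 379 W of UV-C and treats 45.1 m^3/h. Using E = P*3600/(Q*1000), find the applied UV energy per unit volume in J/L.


Energy delivered per hour = 379 W * 3600 s = 1364400 J/h
Volume treated per hour = 45.1 m^3/h * 1000 = 45100 L/h
dose = 1364400 / 45100 = 30.2528 J/L

30.2528 J/L


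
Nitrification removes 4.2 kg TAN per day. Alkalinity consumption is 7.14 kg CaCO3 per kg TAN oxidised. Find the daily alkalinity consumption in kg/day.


Alkalinity factor: 7.14 kg CaCO3 consumed per kg TAN nitrified
alk = 4.2 kg TAN * 7.14 = 29.988 kg CaCO3/day

29.988 kg CaCO3/day


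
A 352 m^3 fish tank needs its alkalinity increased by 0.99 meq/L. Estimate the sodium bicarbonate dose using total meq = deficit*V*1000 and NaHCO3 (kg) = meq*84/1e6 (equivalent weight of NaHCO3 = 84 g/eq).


Tank volume in L = 352 m^3 * 1000 = 352000 L
Total meq required = 0.99 meq/L * 352000 L = 348480 meq
NaHCO3 mass = 348480 meq * 84 mg/meq / 1e6 = 29.2723 kg

29.2723 kg


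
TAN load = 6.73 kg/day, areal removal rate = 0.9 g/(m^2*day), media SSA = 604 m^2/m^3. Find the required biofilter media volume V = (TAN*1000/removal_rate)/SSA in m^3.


A = 6.73*1000 / 0.9 = 7477.7778 m^2
V = 7477.7778 / 604 = 12.3804

12.3804 m^3


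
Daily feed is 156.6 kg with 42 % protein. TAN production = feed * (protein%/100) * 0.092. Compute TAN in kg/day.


Protein in feed = 156.6 * 42/100 = 65.772 kg/day
TAN = protein * 0.092 = 65.772 * 0.092 = 6.051024 kg/day

6.051024 kg/day


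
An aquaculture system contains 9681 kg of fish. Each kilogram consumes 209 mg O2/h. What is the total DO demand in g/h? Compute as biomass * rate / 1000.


Total O2 consumption (mg/h) = 9681 kg * 209 mg/(kg*h) = 2023329 mg/h
Convert to g/h: 2023329 / 1000 = 2023.329 g/h

2023.329 g/h


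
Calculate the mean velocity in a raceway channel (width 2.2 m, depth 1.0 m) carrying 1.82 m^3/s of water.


Cross-sectional area = W * d = 2.2 * 1.0 = 2.2 m^2
Velocity = Q / A = 1.82 / 2.2 = 0.827273 m/s

0.827273 m/s


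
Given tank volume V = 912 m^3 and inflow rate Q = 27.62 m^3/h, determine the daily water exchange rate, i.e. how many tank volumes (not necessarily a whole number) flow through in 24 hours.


Daily flow volume = 27.62 m^3/h * 24 h = 662.88 m^3/day
Exchanges = daily flow / tank volume = 662.88 / 912 = 0.726842 exchanges/day

0.726842 exchanges/day


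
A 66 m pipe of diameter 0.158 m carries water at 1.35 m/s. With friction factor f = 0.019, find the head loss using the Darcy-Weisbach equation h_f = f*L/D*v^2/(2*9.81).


v^2 = 1.35^2 = 1.8225 m^2/s^2
L/D = 66/0.158 = 417.72152
h_f = f*(L/D)*v^2/(2g) = 0.019 * 417.72152 * 1.8225 / 19.62 = 0.73724 m

0.73724 m


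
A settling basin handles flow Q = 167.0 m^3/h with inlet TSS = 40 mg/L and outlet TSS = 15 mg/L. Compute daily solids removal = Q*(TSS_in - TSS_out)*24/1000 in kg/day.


Concentration drop: TSS_in - TSS_out = 40 - 15 = 25 mg/L
Hourly solids removed = Q * dTSS = 167.0 m^3/h * 25 mg/L = 4175 g/h  (m^3/h * mg/L = g/h)
Daily solids removed = 4175 * 24 = 100200 g/day
Convert g to kg: 100200 / 1000 = 100.2 kg/day

100.2 kg/day


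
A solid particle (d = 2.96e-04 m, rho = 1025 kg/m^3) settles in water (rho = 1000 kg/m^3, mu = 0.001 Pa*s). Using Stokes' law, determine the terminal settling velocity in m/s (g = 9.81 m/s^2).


Density difference: rho_p - rho_f = 1025 - 1000 = 25 kg/m^3
d^2 = (2.96e-04)^2 = 8.7616e-08 m^2
Numerator = (rho_p - rho_f) * g * d^2 = 25 * 9.81 * 8.7616e-08 = 2.1487824e-05
Denominator = 18 * mu = 18 * 0.001 = 0.018
v_s = 2.1487824e-05 / 0.018 = 0.00119377 m/s
Check: Re = rho_f * v_s * d / mu = 1000 * 0.00119377 * 2.96e-04 / 0.001 = 0.353 < 1, so Stokes' law applies.

0.00119377 m/s


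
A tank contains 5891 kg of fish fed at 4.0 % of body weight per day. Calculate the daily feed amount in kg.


Feeding rate fraction = 4.0% / 100 = 0.04
Daily feed = 5891 kg * 0.04 = 235.64 kg/day

235.64 kg/day


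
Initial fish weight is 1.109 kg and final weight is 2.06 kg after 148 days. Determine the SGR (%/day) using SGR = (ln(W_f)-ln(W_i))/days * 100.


ln(W_f) = ln(2.06) = 0.72270598
ln(W_i) = ln(1.109) = 0.10345871
ln(W_f) - ln(W_i) = 0.72270598 - 0.10345871 = 0.61924727
SGR = 0.61924727 / 148 * 100 = 0.41841 %/day

0.41841 %/day


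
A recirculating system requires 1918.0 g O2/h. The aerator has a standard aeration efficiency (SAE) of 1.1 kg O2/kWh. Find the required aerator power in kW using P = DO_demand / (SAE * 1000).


SAE in g O2/kWh = 1.1 * 1000 = 1100 g/kWh
P = DO_demand / SAE_g = 1918.0 / 1100 = 1.74364 kW

1.74364 kW


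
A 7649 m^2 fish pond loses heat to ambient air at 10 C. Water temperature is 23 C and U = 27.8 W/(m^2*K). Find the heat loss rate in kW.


Temperature difference dT = 23 - 10 = 13 K
Heat loss (W) = U * A * dT = 27.8 * 7649 * 13 = 2764348.6 W
Convert to kW: 2764348.6 / 1000 = 2764.3486 kW

2764.3486 kW


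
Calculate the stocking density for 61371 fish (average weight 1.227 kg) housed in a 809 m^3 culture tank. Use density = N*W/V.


Total biomass = 61371 fish * 1.227 kg = 75302.217 kg
Density = total biomass / volume = 75302.217 / 809 = 93.0806 kg/m^3

93.0806 kg/m^3


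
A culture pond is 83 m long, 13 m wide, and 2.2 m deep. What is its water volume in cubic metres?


Base area = L * W = 83 * 13 = 1079 m^2
Volume = area * depth = 1079 * 2.2 = 2373.8 m^3

2373.8 m^3


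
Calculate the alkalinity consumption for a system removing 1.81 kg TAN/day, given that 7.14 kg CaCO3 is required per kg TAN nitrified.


Alkalinity factor: 7.14 kg CaCO3 consumed per kg TAN nitrified
alk = 1.81 kg TAN * 7.14 = 12.9234 kg CaCO3/day

12.9234 kg CaCO3/day


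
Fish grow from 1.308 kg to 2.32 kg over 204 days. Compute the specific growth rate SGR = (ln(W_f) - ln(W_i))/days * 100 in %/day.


ln(W_f) = ln(2.32) = 0.84156719
ln(W_i) = ln(1.308) = 0.26849925
ln(W_f) - ln(W_i) = 0.84156719 - 0.26849925 = 0.57306794
SGR = 0.57306794 / 204 * 100 = 0.280916 %/day

0.280916 %/day


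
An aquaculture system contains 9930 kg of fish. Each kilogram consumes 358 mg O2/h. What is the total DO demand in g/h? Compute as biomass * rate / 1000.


Total O2 consumption (mg/h) = 9930 kg * 358 mg/(kg*h) = 3554940 mg/h
Convert to g/h: 3554940 / 1000 = 3554.94 g/h

3554.94 g/h


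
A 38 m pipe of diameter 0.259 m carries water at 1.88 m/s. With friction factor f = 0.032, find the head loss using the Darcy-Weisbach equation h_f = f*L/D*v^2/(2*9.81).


v^2 = 1.88^2 = 3.5344 m^2/s^2
L/D = 38/0.259 = 146.71815
h_f = f*(L/D)*v^2/(2g) = 0.032 * 146.71815 * 3.5344 / 19.62 = 0.845767 m

0.845767 m


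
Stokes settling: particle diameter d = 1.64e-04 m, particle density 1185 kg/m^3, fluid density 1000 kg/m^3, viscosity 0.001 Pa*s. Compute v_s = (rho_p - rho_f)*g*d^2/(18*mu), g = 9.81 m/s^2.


Density difference: rho_p - rho_f = 1185 - 1000 = 185 kg/m^3
d^2 = (1.64e-04)^2 = 2.6896e-08 m^2
Numerator = (rho_p - rho_f) * g * d^2 = 185 * 9.81 * 2.6896e-08 = 4.8812206e-05
Denominator = 18 * mu = 18 * 0.001 = 0.018
v_s = 4.8812206e-05 / 0.018 = 0.00271179 m/s
Check: Re = rho_f * v_s * d / mu = 1000 * 0.00271179 * 1.64e-04 / 0.001 = 0.445 < 1, so Stokes' law applies.

0.00271179 m/s


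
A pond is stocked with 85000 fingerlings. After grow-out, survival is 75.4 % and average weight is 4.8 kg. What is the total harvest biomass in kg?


Survivors = 85000 * 75.4/100 = 64090 fish
Harvest biomass = survivors * W_f = 64090 * 4.8 = 307632 kg

307632 kg


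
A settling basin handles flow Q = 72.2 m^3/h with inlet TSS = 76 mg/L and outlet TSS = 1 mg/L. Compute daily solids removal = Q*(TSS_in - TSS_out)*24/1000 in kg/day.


Concentration drop: TSS_in - TSS_out = 76 - 1 = 75 mg/L
Hourly solids removed = Q * dTSS = 72.2 m^3/h * 75 mg/L = 5415 g/h  (m^3/h * mg/L = g/h)
Daily solids removed = 5415 * 24 = 129960 g/day
Convert g to kg: 129960 / 1000 = 129.96 kg/day

129.96 kg/day


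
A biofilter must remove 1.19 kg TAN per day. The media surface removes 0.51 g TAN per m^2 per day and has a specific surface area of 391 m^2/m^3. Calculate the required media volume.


A = 1.19*1000 / 0.51 = 2333.3333 m^2
V = 2333.3333 / 391 = 5.9676

5.9676 m^3


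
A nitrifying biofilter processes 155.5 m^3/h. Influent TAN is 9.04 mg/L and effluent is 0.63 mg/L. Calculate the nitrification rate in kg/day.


Concentration drop: TAN_in - TAN_out = 9.04 - 0.63 = 8.41 mg/L
Hourly TAN removed = Q * dTAN = 155.5 m^3/h * 8.41 mg/L = 1307.755 g/h  (m^3/h * mg/L = g/h)
Daily TAN removed = 1307.755 * 24 = 31386.12 g/day
Convert to kg/day: 31386.12 / 1000 = 31.38612 kg/day

31.38612 kg/day


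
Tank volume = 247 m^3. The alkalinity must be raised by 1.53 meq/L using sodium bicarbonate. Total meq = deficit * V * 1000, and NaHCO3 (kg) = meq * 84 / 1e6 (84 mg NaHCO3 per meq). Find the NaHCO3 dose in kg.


Tank volume in L = 247 m^3 * 1000 = 247000 L
Total meq required = 1.53 meq/L * 247000 L = 377910 meq
NaHCO3 mass = 377910 meq * 84 mg/meq / 1e6 = 31.7444 kg

31.7444 kg


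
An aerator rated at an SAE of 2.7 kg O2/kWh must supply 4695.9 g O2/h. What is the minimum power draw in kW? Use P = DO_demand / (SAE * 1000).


SAE in g O2/kWh = 2.7 * 1000 = 2700 g/kWh
P = DO_demand / SAE_g = 4695.9 / 2700 = 1.73922 kW

1.73922 kW


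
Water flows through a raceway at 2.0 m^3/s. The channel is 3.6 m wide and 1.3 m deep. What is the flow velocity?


Cross-sectional area = W * d = 3.6 * 1.3 = 4.68 m^2
Velocity = Q / A = 2.0 / 4.68 = 0.42735 m/s

0.42735 m/s


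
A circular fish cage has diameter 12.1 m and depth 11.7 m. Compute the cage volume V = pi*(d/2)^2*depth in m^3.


r = d/2 = 12.1/2 = 6.05 m
Base area = pi*r^2 = pi*6.05^2 = 114.99015 m^2
Volume = 114.99015 * 11.7 = 1345.38 m^3

1345.38 m^3


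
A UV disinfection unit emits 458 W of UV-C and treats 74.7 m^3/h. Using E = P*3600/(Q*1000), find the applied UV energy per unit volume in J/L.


Energy delivered per hour = 458 W * 3600 s = 1648800 J/h
Volume treated per hour = 74.7 m^3/h * 1000 = 74700 L/h
dose = 1648800 / 74700 = 22.0723 J/L

22.0723 J/L


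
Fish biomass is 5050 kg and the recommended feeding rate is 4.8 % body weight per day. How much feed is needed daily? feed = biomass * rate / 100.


Feeding rate fraction = 4.8% / 100 = 0.048
Daily feed = 5050 kg * 0.048 = 242.4 kg/day

242.4 kg/day


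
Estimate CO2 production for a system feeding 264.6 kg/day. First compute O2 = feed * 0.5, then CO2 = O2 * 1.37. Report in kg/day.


O2 = 264.6 * 0.5 = 132.3
CO2 = 132.3 * 1.37 = 181.251

181.251 kg/day


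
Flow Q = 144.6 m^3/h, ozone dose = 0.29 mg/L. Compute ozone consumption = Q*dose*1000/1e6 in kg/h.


O3 demand (mg/h) = Q * dose * 1000 = 144.6 * 0.29 * 1000 = 41934 mg/h
Convert mg to kg: 41934 / 1e6 = 0.041934 kg/h

0.041934 kg/h


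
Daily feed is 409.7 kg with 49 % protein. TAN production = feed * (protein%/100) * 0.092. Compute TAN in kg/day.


Protein in feed = 409.7 * 49/100 = 200.753 kg/day
TAN = protein * 0.092 = 200.753 * 0.092 = 18.469276 kg/day

18.469276 kg/day


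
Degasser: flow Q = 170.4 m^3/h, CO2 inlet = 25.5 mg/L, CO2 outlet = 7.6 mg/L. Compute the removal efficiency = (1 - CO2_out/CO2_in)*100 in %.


CO2_out / CO2_in = 7.6 / 25.5 = 0.29803922
Fraction remaining = 0.29803922
efficiency = (1 - 0.29803922) * 100 = 70.1961 %

70.1961 %


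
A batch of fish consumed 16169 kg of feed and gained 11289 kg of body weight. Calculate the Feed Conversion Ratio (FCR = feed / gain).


FCR = feed consumed / weight gained
FCR = 16169 kg / 11289 kg = 1.43228

1.43228


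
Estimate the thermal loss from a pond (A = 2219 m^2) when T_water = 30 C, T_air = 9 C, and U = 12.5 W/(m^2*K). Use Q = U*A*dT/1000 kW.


Temperature difference dT = 30 - 9 = 21 K
Heat loss (W) = U * A * dT = 12.5 * 2219 * 21 = 582487.5 W
Convert to kW: 582487.5 / 1000 = 582.4875 kW

582.4875 kW


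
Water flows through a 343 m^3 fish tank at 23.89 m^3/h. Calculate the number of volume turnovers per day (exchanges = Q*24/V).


Daily flow volume = 23.89 m^3/h * 24 h = 573.36 m^3/day
Exchanges = daily flow / tank volume = 573.36 / 343 = 1.6716 exchanges/day

1.6716 exchanges/day


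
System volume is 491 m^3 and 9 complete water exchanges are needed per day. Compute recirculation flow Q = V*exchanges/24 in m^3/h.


Daily recirculation volume = 491 m^3 * 9 = 4419 m^3/day
Flow rate Q = daily volume / 24 h = 4419 / 24 = 184.125 m^3/h

184.125 m^3/h


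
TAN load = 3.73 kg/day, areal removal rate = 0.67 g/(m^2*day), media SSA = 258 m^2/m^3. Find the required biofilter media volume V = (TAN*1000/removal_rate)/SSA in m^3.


A = 3.73*1000 / 0.67 = 5567.1642 m^2
V = 5567.1642 / 258 = 21.5782

21.5782 m^3


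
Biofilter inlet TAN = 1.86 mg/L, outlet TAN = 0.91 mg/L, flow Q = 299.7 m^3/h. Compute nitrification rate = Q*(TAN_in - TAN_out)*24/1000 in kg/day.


Concentration drop: TAN_in - TAN_out = 1.86 - 0.91 = 0.95 mg/L
Hourly TAN removed = Q * dTAN = 299.7 m^3/h * 0.95 mg/L = 284.715 g/h  (m^3/h * mg/L = g/h)
Daily TAN removed = 284.715 * 24 = 6833.16 g/day
Convert to kg/day: 6833.16 / 1000 = 6.83316 kg/day

6.83316 kg/day


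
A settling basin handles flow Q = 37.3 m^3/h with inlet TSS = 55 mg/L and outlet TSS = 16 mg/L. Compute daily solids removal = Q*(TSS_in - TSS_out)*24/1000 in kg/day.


Concentration drop: TSS_in - TSS_out = 55 - 16 = 39 mg/L
Hourly solids removed = Q * dTSS = 37.3 m^3/h * 39 mg/L = 1454.7 g/h  (m^3/h * mg/L = g/h)
Daily solids removed = 1454.7 * 24 = 34912.8 g/day
Convert g to kg: 34912.8 / 1000 = 34.9128 kg/day

34.9128 kg/day


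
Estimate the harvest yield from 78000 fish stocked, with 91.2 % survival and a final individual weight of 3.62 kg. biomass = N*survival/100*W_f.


Survivors = 78000 * 91.2/100 = 71136 fish
Harvest biomass = survivors * W_f = 71136 * 3.62 = 257512.32 kg

257512.32 kg


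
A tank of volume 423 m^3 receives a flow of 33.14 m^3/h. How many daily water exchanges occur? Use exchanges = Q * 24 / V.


Daily flow volume = 33.14 m^3/h * 24 h = 795.36 m^3/day
Exchanges = daily flow / tank volume = 795.36 / 423 = 1.88028 exchanges/day

1.88028 exchanges/day


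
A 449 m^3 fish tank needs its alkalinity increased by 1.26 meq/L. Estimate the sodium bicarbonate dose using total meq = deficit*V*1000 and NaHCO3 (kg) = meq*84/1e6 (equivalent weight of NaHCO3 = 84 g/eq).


Tank volume in L = 449 m^3 * 1000 = 449000 L
Total meq required = 1.26 meq/L * 449000 L = 565740 meq
NaHCO3 mass = 565740 meq * 84 mg/meq / 1e6 = 47.5222 kg

47.5222 kg


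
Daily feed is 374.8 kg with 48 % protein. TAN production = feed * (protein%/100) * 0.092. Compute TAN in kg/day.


Protein in feed = 374.8 * 48/100 = 179.904 kg/day
TAN = protein * 0.092 = 179.904 * 0.092 = 16.551168 kg/day

16.551168 kg/day


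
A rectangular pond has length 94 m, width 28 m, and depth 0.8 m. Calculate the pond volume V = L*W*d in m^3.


Base area = L * W = 94 * 28 = 2632 m^2
Volume = area * depth = 2632 * 0.8 = 2105.6 m^3

2105.6 m^3


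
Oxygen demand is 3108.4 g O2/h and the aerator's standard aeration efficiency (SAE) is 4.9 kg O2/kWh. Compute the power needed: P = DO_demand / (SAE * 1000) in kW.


SAE in g O2/kWh = 4.9 * 1000 = 4900 g/kWh
P = DO_demand / SAE_g = 3108.4 / 4900 = 0.634367 kW

0.634367 kW


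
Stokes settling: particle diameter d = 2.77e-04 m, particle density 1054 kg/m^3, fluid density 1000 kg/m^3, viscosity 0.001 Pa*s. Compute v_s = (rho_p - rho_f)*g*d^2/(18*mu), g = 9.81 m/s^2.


Density difference: rho_p - rho_f = 1054 - 1000 = 54 kg/m^3
d^2 = (2.77e-04)^2 = 7.6729e-08 m^2
Numerator = (rho_p - rho_f) * g * d^2 = 54 * 9.81 * 7.6729e-08 = 4.064642e-05
Denominator = 18 * mu = 18 * 0.001 = 0.018
v_s = 4.064642e-05 / 0.018 = 0.00225813 m/s
Check: Re = rho_f * v_s * d / mu = 1000 * 0.00225813 * 2.77e-04 / 0.001 = 0.626 < 1, so Stokes' law applies.

0.00225813 m/s


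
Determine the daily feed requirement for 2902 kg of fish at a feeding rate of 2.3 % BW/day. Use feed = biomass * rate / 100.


Feeding rate fraction = 2.3% / 100 = 0.023
Daily feed = 2902 kg * 0.023 = 66.746 kg/day

66.746 kg/day


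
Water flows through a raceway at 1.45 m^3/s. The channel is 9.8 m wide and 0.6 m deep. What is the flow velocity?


Cross-sectional area = W * d = 9.8 * 0.6 = 5.88 m^2
Velocity = Q / A = 1.45 / 5.88 = 0.246599 m/s

0.246599 m/s


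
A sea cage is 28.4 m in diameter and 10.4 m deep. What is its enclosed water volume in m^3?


r = d/2 = 28.4/2 = 14.2 m
Base area = pi*r^2 = pi*14.2^2 = 633.47074 m^2
Volume = 633.47074 * 10.4 = 6588.1 m^3

6588.1 m^3


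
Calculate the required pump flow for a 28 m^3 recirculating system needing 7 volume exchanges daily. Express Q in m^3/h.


Daily recirculation volume = 28 m^3 * 7 = 196 m^3/day
Flow rate Q = daily volume / 24 h = 196 / 24 = 8.16667 m^3/h

8.16667 m^3/h


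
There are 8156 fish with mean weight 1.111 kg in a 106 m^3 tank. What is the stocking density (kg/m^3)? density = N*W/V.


Total biomass = 8156 fish * 1.111 kg = 9061.316 kg
Density = total biomass / volume = 9061.316 / 106 = 85.4841 kg/m^3

85.4841 kg/m^3


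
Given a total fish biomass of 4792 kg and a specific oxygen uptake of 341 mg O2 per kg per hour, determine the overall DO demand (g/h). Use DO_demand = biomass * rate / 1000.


Total O2 consumption (mg/h) = 4792 kg * 341 mg/(kg*h) = 1634072 mg/h
Convert to g/h: 1634072 / 1000 = 1634.072 g/h

1634.072 g/h


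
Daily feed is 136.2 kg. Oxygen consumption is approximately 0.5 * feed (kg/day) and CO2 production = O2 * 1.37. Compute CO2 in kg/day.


O2 = 136.2 * 0.5 = 68.1
CO2 = 68.1 * 1.37 = 93.297

93.297 kg/day


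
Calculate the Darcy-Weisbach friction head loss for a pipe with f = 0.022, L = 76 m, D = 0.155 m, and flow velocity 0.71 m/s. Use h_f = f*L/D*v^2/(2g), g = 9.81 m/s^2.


v^2 = 0.71^2 = 0.5041 m^2/s^2
L/D = 76/0.155 = 490.32258
h_f = f*(L/D)*v^2/(2g) = 0.022 * 490.32258 * 0.5041 / 19.62 = 0.277155 m

0.277155 m


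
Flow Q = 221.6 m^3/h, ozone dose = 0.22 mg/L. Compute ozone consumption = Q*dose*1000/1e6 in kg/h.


O3 demand (mg/h) = Q * dose * 1000 = 221.6 * 0.22 * 1000 = 48752 mg/h
Convert mg to kg: 48752 / 1e6 = 0.048752 kg/h

0.048752 kg/h


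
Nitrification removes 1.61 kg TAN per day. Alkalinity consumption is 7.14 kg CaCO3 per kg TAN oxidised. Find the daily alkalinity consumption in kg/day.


Alkalinity factor: 7.14 kg CaCO3 consumed per kg TAN nitrified
alk = 1.61 kg TAN * 7.14 = 11.4954 kg CaCO3/day

11.4954 kg CaCO3/day


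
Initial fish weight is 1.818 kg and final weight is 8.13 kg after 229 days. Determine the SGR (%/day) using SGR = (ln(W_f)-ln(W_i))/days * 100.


ln(W_f) = ln(8.13) = 2.0955609
ln(W_i) = ln(1.818) = 0.597737
ln(W_f) - ln(W_i) = 2.0955609 - 0.597737 = 1.4978239
SGR = 1.4978239 / 229 * 100 = 0.654072 %/day

0.654072 %/day


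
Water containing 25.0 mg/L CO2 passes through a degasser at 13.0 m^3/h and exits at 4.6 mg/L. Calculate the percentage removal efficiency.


CO2_out / CO2_in = 4.6 / 25.0 = 0.184
Fraction remaining = 0.184
efficiency = (1 - 0.184) * 100 = 81.6 %

81.6 %


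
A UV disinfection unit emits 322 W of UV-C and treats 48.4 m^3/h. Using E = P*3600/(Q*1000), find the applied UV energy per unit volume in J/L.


Energy delivered per hour = 322 W * 3600 s = 1159200 J/h
Volume treated per hour = 48.4 m^3/h * 1000 = 48400 L/h
dose = 1159200 / 48400 = 23.9504 J/L

23.9504 J/L


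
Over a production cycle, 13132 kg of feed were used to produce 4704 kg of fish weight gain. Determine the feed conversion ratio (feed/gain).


FCR = feed consumed / weight gained
FCR = 13132 kg / 4704 kg = 2.79167

2.79167


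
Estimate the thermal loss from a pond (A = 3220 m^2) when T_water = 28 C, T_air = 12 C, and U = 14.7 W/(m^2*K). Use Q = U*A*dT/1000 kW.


Temperature difference dT = 28 - 12 = 16 K
Heat loss (W) = U * A * dT = 14.7 * 3220 * 16 = 757344 W
Convert to kW: 757344 / 1000 = 757.344 kW

757.344 kW


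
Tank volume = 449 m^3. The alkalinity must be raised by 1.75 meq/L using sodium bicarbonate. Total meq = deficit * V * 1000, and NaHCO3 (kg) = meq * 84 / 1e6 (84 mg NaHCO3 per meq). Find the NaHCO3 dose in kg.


Tank volume in L = 449 m^3 * 1000 = 449000 L
Total meq required = 1.75 meq/L * 449000 L = 785750 meq
NaHCO3 mass = 785750 meq * 84 mg/meq / 1e6 = 66.003 kg

66.003 kg


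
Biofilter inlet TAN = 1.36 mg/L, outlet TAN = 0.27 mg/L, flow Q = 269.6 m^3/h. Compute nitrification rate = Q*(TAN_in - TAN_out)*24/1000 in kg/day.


Concentration drop: TAN_in - TAN_out = 1.36 - 0.27 = 1.09 mg/L
Hourly TAN removed = Q * dTAN = 269.6 m^3/h * 1.09 mg/L = 293.864 g/h  (m^3/h * mg/L = g/h)
Daily TAN removed = 293.864 * 24 = 7052.736 g/day
Convert to kg/day: 7052.736 / 1000 = 7.052736 kg/day

7.052736 kg/day


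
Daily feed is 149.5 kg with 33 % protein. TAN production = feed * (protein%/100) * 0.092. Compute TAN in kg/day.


Protein in feed = 149.5 * 33/100 = 49.335 kg/day
TAN = protein * 0.092 = 49.335 * 0.092 = 4.53882 kg/day

4.53882 kg/day


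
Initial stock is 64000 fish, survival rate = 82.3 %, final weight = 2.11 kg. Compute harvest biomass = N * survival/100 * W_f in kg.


Survivors = 64000 * 82.3/100 = 52672 fish
Harvest biomass = survivors * W_f = 52672 * 2.11 = 111137.92 kg

111137.92 kg


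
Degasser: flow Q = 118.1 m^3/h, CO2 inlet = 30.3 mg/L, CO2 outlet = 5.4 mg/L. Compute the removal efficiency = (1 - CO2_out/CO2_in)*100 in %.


CO2_out / CO2_in = 5.4 / 30.3 = 0.17821782
Fraction remaining = 0.17821782
efficiency = (1 - 0.17821782) * 100 = 82.1782 %

82.1782 %


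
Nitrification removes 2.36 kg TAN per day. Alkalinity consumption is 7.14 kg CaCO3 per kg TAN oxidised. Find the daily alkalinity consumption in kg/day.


Alkalinity factor: 7.14 kg CaCO3 consumed per kg TAN nitrified
alk = 2.36 kg TAN * 7.14 = 16.8504 kg CaCO3/day

16.8504 kg CaCO3/day


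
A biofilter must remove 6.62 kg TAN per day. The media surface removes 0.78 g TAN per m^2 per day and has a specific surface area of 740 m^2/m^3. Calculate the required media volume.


A = 6.62*1000 / 0.78 = 8487.1795 m^2
V = 8487.1795 / 740 = 11.4692

11.4692 m^3


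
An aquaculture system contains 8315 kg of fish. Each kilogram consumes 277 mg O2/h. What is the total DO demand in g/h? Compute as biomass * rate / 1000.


Total O2 consumption (mg/h) = 8315 kg * 277 mg/(kg*h) = 2303255 mg/h
Convert to g/h: 2303255 / 1000 = 2303.255 g/h

2303.255 g/h


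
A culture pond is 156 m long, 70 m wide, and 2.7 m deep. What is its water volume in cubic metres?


Base area = L * W = 156 * 70 = 10920 m^2
Volume = area * depth = 10920 * 2.7 = 29484 m^3

29484 m^3


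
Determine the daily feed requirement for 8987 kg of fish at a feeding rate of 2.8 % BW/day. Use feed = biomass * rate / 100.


Feeding rate fraction = 2.8% / 100 = 0.028
Daily feed = 8987 kg * 0.028 = 251.636 kg/day

251.636 kg/day


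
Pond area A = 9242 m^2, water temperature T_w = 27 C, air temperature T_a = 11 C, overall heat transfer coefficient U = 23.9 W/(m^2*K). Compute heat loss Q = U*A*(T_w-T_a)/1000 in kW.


Temperature difference dT = 27 - 11 = 16 K
Heat loss (W) = U * A * dT = 23.9 * 9242 * 16 = 3534140.8 W
Convert to kW: 3534140.8 / 1000 = 3534.1408 kW

3534.1408 kW


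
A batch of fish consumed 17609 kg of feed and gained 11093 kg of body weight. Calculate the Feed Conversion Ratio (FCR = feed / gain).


FCR = feed consumed / weight gained
FCR = 17609 kg / 11093 kg = 1.5874

1.5874


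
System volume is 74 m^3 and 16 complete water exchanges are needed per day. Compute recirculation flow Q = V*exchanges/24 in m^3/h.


Daily recirculation volume = 74 m^3 * 16 = 1184 m^3/day
Flow rate Q = daily volume / 24 h = 1184 / 24 = 49.3333 m^3/h

49.3333 m^3/h


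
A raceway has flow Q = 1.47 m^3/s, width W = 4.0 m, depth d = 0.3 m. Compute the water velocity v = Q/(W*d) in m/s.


Cross-sectional area = W * d = 4.0 * 0.3 = 1.2 m^2
Velocity = Q / A = 1.47 / 1.2 = 1.225 m/s

1.225 m/s


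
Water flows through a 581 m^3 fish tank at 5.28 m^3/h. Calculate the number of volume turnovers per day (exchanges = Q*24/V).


Daily flow volume = 5.28 m^3/h * 24 h = 126.72 m^3/day
Exchanges = daily flow / tank volume = 126.72 / 581 = 0.218107 exchanges/day

0.218107 exchanges/day
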